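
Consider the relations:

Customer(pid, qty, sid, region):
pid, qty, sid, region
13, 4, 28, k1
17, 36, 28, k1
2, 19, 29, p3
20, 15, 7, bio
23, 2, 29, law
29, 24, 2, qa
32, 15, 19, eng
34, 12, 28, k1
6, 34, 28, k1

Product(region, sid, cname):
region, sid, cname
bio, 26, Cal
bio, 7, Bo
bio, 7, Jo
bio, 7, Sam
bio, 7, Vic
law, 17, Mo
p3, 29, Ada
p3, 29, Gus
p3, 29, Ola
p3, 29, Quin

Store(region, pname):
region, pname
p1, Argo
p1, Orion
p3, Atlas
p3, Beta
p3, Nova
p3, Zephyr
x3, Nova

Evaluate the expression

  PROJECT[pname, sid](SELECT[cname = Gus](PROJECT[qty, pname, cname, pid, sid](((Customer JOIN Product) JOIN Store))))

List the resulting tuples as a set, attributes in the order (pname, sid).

{(Atlas, 29), (Beta, 29), (Nova, 29), (Zephyr, 29)}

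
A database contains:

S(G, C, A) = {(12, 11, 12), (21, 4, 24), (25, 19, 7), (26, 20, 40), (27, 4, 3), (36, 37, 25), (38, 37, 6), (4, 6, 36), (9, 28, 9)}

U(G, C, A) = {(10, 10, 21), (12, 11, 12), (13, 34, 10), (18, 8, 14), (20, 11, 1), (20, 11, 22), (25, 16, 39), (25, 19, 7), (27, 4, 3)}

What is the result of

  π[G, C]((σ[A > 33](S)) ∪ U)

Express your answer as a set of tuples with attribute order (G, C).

{(10, 10), (12, 11), (13, 34), (18, 8), (20, 11), (25, 16), (25, 19), (26, 20), (27, 4), (4, 6)}

Apply σ_{A > 33}; surviving tuples: {(26, 20, 40), (4, 6, 36)}
Union: {(26, 20, 40), (4, 6, 36)} with {(10, 10, 21), (12, 11, 12), (13, 34, 10), (18, 8, 14), (20, 11, 1), (20, 11, 22), (25, 16, 39), (25, 19, 7), (27, 4, 3)} → {(10, 10, 21), (12, 11, 12), (13, 34, 10), (18, 8, 14), (20, 11, 1), (20, 11, 22), (25, 16, 39), (25, 19, 7), (26, 20, 40), (27, 4, 3), (4, 6, 36)}
π[G, C]: project onto (G, C) (1 duplicate(s) eliminated) → {(10, 10), (12, 11), (13, 34), (18, 8), (20, 11), (25, 16), (25, 19), (26, 20), (27, 4), (4, 6)}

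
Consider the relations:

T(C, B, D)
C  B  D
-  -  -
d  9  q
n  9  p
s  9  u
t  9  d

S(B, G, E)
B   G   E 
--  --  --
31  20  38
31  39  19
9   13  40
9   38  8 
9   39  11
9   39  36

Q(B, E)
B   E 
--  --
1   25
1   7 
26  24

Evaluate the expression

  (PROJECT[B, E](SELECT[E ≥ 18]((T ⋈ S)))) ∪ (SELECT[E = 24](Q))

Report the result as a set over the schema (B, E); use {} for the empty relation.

{(26, 24), (9, 36), (9, 40)}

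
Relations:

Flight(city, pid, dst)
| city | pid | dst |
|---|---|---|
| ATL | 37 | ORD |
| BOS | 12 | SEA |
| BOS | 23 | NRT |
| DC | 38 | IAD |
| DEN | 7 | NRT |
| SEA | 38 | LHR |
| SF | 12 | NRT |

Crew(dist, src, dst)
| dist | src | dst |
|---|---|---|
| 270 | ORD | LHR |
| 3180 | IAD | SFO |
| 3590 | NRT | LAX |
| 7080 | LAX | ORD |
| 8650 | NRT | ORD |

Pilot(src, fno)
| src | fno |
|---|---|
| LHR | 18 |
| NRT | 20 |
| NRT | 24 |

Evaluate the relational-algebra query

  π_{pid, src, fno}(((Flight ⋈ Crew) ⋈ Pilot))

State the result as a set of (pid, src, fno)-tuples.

{(37, NRT, 20), (37, NRT, 24)}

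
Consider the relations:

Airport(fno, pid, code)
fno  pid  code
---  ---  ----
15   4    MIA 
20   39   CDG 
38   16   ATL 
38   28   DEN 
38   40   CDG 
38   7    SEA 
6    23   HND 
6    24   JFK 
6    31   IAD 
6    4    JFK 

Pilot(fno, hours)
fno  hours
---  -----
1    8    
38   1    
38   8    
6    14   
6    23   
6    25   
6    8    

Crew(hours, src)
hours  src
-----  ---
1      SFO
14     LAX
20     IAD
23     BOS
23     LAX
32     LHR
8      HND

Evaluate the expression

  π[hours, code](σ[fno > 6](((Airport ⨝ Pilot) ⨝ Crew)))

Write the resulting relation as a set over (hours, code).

Airport ⋈ Pilot (natural join on fno): {(38, 16, ATL, 1), (38, 16, ATL, 8), (38, 28, DEN, 1), (38, 28, DEN, 8), (38, 40, CDG, 1), (38, 40, CDG, 8), (38, 7, SEA, 1), (38, 7, SEA, 8), (6, 23, HND, 14), (6, 23, HND, 23), (6, 23, HND, 25), (6, 23, HND, 8), (6, 24, JFK, 14), (6, 24, JFK, 23), (6, 24, JFK, 25), (6, 24, JFK, 8), (6, 31, IAD, 14), (6, 31, IAD, 23), (6, 31, IAD, 25), (6, 31, IAD, 8), (6, 4, JFK, 14), (6, 4, JFK, 23), (6, 4, JFK, 25), (6, 4, JFK, 8)}
(Airport ⨝ Pilot) ⋈ Crew (natural join on hours): {(38, 16, ATL, 1, SFO), (38, 16, ATL, 8, HND), (38, 28, DEN, 1, SFO), (38, 28, DEN, 8, HND), (38, 40, CDG, 1, SFO), (38, 40, CDG, 8, HND), (38, 7, SEA, 1, SFO), (38, 7, SEA, 8, HND), (6, 23, HND, 14, LAX), (6, 23, HND, 23, BOS), (6, 23, HND, 23, LAX), (6, 23, HND, 8, HND), (6, 24, JFK, 14, LAX), (6, 24, JFK, 23, BOS), (6, 24, JFK, 23, LAX), (6, 24, JFK, 8, HND), (6, 31, IAD, 14, LAX), (6, 31, IAD, 23, BOS), (6, 31, IAD, 23, LAX), (6, 31, IAD, 8, HND), (6, 4, JFK, 14, LAX), (6, 4, JFK, 23, BOS), (6, 4, JFK, 23, LAX), (6, 4, JFK, 8, HND)}
Selection fno > 6: {(38, 16, ATL, 1, SFO), (38, 16, ATL, 8, HND), (38, 28, DEN, 1, SFO), (38, 28, DEN, 8, HND), (38, 40, CDG, 1, SFO), (38, 40, CDG, 8, HND), (38, 7, SEA, 1, SFO), (38, 7, SEA, 8, HND)}
π[hours, code]: project onto (hours, code) → {(1, ATL), (1, CDG), (1, DEN), (1, SEA), (8, ATL), (8, CDG), (8, DEN), (8, SEA)}

{(1, ATL), (1, CDG), (1, DEN), (1, SEA), (8, ATL), (8, CDG), (8, DEN), (8, SEA)}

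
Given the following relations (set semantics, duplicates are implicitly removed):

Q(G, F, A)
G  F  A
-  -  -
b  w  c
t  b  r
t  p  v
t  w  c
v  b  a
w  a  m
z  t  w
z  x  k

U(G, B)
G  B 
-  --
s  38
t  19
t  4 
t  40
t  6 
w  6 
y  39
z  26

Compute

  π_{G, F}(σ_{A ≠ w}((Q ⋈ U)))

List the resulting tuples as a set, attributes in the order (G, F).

{(t, b), (t, p), (t, w), (w, a), (z, x)}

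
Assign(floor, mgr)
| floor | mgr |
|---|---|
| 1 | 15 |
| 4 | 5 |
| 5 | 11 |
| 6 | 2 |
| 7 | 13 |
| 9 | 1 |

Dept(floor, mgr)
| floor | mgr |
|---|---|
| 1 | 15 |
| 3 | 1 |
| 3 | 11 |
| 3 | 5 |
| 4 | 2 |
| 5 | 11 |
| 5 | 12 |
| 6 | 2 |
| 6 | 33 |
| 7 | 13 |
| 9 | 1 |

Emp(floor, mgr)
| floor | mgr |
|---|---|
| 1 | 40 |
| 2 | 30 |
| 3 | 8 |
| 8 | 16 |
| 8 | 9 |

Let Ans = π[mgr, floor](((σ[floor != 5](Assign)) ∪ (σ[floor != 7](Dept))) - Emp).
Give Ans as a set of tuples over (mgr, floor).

Filtering on floor != 5 leaves {(1, 15), (4, 5), (6, 2), (7, 13), (9, 1)}.
Filtering on floor != 7 leaves {(1, 15), (3, 1), (3, 11), (3, 5), (4, 2), (5, 11), (5, 12), (6, 2), (6, 33), (9, 1)}.
Taking the union: {(1, 15), (3, 1), (3, 11), (3, 5), (4, 2), (4, 5), (5, 11), (5, 12), (6, 2), (6, 33), (7, 13), (9, 1)}
Taking the difference: {(1, 15), (3, 1), (3, 11), (3, 5), (4, 2), (4, 5), (5, 11), (5, 12), (6, 2), (6, 33), (7, 13), (9, 1)}
π[mgr, floor]: project onto (mgr, floor) → {(1, 3), (1, 9), (11, 3), (11, 5), (12, 5), (13, 7), (15, 1), (2, 4), (2, 6), (33, 6), (5, 3), (5, 4)}

{(1, 3), (1, 9), (11, 3), (11, 5), (12, 5), (13, 7), (15, 1), (2, 4), (2, 6), (33, 6), (5, 3), (5, 4)}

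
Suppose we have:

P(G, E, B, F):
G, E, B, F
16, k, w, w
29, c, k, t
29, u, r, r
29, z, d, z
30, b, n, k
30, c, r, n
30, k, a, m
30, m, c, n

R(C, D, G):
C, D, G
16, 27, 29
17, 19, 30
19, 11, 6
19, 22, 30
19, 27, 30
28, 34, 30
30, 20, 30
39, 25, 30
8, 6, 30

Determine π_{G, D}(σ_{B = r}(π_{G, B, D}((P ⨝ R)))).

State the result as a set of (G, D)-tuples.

P ⋈ R (natural join on G): {(29, c, k, t, 16, 27), (29, u, r, r, 16, 27), (29, z, d, z, 16, 27), (30, b, n, k, 17, 19), (30, b, n, k, 19, 22), (30, b, n, k, 19, 27), (30, b, n, k, 28, 34), (30, b, n, k, 30, 20), (30, b, n, k, 39, 25), (30, b, n, k, 8, 6), (30, c, r, n, 17, 19), (30, c, r, n, 19, 22), (30, c, r, n, 19, 27), (30, c, r, n, 28, 34), (30, c, r, n, 30, 20), (30, c, r, n, 39, 25), (30, c, r, n, 8, 6), (30, k, a, m, 17, 19), (30, k, a, m, 19, 22), (30, k, a, m, 19, 27), (30, k, a, m, 28, 34), (30, k, a, m, 30, 20), (30, k, a, m, 39, 25), (30, k, a, m, 8, 6), (30, m, c, n, 17, 19), (30, m, c, n, 19, 22), (30, m, c, n, 19, 27), (30, m, c, n, 28, 34), (30, m, c, n, 30, 20), (30, m, c, n, 39, 25), (30, m, c, n, 8, 6)}
π_{G, B, D} gives {(29, d, 27), (29, k, 27), (29, r, 27), (30, a, 19), (30, a, 20), (30, a, 22), (30, a, 25), (30, a, 27), (30, a, 34), (30, a, 6), (30, c, 19), (30, c, 20), (30, c, 22), (30, c, 25), (30, c, 27), (30, c, 34), (30, c, 6), (30, n, 19), (30, n, 20), (30, n, 22), (30, n, 25), (30, n, 27), (30, n, 34), (30, n, 6), (30, r, 19), (30, r, 20), (30, r, 22), (30, r, 25), (30, r, 27), (30, r, 34), (30, r, 6)}.
Filtering on B = r leaves {(29, r, 27), (30, r, 19), (30, r, 20), (30, r, 22), (30, r, 25), (30, r, 27), (30, r, 34), (30, r, 6)}.
π_{G, D} gives {(29, 27), (30, 19), (30, 20), (30, 22), (30, 25), (30, 27), (30, 34), (30, 6)}.

{(29, 27), (30, 19), (30, 20), (30, 22), (30, 25), (30, 27), (30, 34), (30, 6)}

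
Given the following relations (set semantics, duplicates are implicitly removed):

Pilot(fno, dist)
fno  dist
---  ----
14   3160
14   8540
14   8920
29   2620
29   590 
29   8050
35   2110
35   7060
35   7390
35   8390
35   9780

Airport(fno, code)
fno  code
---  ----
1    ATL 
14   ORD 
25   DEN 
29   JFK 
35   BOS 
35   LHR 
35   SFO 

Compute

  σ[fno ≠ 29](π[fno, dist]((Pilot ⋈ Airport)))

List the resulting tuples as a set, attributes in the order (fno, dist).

{(14, 3160), (14, 8540), (14, 8920), (35, 2110), (35, 7060), (35, 7390), (35, 8390), (35, 9780)}

Pilot ⋈ Airport (natural join on fno): {(14, 3160, ORD), (14, 8540, ORD), (14, 8920, ORD), (29, 2620, JFK), (29, 590, JFK), (29, 8050, JFK), (35, 2110, BOS), (35, 2110, LHR), (35, 2110, SFO), (35, 7060, BOS), (35, 7060, LHR), (35, 7060, SFO), (35, 7390, BOS), (35, 7390, LHR), (35, 7390, SFO), (35, 8390, BOS), (35, 8390, LHR), (35, 8390, SFO), (35, 9780, BOS), (35, 9780, LHR), (35, 9780, SFO)}
Keep only column(s) fno, dist (10 duplicate(s) eliminated): {(14, 3160), (14, 8540), (14, 8920), (29, 2620), (29, 590), (29, 8050), (35, 2110), (35, 7060), (35, 7390), (35, 8390), (35, 9780)}
Filtering on fno ≠ 29 leaves {(14, 3160), (14, 8540), (14, 8920), (35, 2110), (35, 7060), (35, 7390), (35, 8390), (35, 9780)}.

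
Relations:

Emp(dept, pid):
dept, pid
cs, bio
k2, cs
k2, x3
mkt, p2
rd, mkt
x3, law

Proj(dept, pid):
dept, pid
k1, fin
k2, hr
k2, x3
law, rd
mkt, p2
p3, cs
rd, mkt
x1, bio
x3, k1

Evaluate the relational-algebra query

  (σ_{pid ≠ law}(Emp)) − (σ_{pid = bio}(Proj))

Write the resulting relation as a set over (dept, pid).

σ[pid ≠ law]: keep tuples satisfying pid ≠ law → {(cs, bio), (k2, cs), (k2, x3), (mkt, p2), (rd, mkt)}
σ[pid = bio]: keep tuples satisfying pid = bio → {(x1, bio)}
Set difference of the two operands is {(cs, bio), (k2, cs), (k2, x3), (mkt, p2), (rd, mkt)}.

{(cs, bio), (k2, cs), (k2, x3), (mkt, p2), (rd, mkt)}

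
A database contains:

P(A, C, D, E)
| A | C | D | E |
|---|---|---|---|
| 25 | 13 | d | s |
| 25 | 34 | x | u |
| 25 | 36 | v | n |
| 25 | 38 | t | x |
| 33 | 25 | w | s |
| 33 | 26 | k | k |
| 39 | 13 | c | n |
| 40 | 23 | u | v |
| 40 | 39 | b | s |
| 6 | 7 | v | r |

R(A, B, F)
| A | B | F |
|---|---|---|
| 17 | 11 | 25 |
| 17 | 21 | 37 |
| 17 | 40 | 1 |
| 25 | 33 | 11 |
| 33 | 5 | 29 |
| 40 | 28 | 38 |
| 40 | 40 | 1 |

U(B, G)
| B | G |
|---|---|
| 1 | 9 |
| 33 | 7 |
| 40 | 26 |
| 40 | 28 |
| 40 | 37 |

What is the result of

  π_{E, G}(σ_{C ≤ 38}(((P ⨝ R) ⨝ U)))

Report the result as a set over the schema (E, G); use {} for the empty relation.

{(n, 7), (s, 7), (u, 7), (v, 26), (v, 28), (v, 37), (x, 7)}

Joining P and R on A yields {(25, 13, d, s, 33, 11), (25, 34, x, u, 33, 11), (25, 36, v, n, 33, 11), (25, 38, t, x, 33, 11), (33, 25, w, s, 5, 29), (33, 26, k, k, 5, 29), (40, 23, u, v, 28, 38), (40, 23, u, v, 40, 1), (40, 39, b, s, 28, 38), (40, 39, b, s, 40, 1)}.
Joining (P ⨝ R) and U on B yields {(25, 13, d, s, 33, 11, 7), (25, 34, x, u, 33, 11, 7), (25, 36, v, n, 33, 11, 7), (25, 38, t, x, 33, 11, 7), (40, 23, u, v, 40, 1, 26), (40, 23, u, v, 40, 1, 28), (40, 23, u, v, 40, 1, 37), (40, 39, b, s, 40, 1, 26), (40, 39, b, s, 40, 1, 28), (40, 39, b, s, 40, 1, 37)}.
Apply σ_{C ≤ 38}; surviving tuples: {(25, 13, d, s, 33, 11, 7), (25, 34, x, u, 33, 11, 7), (25, 36, v, n, 33, 11, 7), (25, 38, t, x, 33, 11, 7), (40, 23, u, v, 40, 1, 26), (40, 23, u, v, 40, 1, 28), (40, 23, u, v, 40, 1, 37)}
Keep only column(s) E, G: {(n, 7), (s, 7), (u, 7), (v, 26), (v, 28), (v, 37), (x, 7)}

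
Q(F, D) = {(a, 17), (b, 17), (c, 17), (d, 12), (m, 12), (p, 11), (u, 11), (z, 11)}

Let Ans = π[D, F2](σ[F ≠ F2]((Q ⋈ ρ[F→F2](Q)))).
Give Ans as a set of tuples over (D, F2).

{(11, p), (11, u), (11, z), (12, d), (12, m), (17, a), (17, b), (17, c)}

ρ[F→F2]: schema becomes (F2, D); tuples unchanged.
Natural join on D: {(a, 17, a), (a, 17, b), (a, 17, c), (b, 17, a), (b, 17, b), (b, 17, c), (c, 17, a), (c, 17, b), (c, 17, c), (d, 12, d), (d, 12, m), (m, 12, d), (m, 12, m), (p, 11, p), (p, 11, u), (p, 11, z), (u, 11, p), (u, 11, u), (u, 11, z), (z, 11, p), (z, 11, u), (z, 11, z)}
Apply σ_{F ≠ F2}; surviving tuples: {(a, 17, b), (a, 17, c), (b, 17, a), (b, 17, c), (c, 17, a), (c, 17, b), (d, 12, m), (m, 12, d), (p, 11, u), (p, 11, z), (u, 11, p), (u, 11, z), (z, 11, p), (z, 11, u)}
Keep only column(s) D, F2 (6 duplicate(s) eliminated): {(11, p), (11, u), (11, z), (12, d), (12, m), (17, a), (17, b), (17, c)}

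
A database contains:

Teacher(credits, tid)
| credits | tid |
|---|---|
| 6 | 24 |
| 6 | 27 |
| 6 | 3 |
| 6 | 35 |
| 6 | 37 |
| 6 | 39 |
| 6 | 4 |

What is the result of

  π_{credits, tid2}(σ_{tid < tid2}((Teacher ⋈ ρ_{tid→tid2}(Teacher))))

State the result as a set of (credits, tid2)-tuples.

ρ[tid→tid2]: schema becomes (credits, tid2); tuples unchanged.
Joining Teacher and ρ_{tid→tid2}(Teacher) on credits yields {(6, 24, 24), (6, 24, 27), (6, 24, 3), (6, 24, 35), (6, 24, 37), (6, 24, 39), (6, 24, 4), (6, 27, 24), (6, 27, 27), (6, 27, 3), (6, 27, 35), (6, 27, 37), (6, 27, 39), (6, 27, 4), (6, 3, 24), (6, 3, 27), (6, 3, 3), (6, 3, 35), (6, 3, 37), (6, 3, 39), (6, 3, 4), (6, 35, 24), (6, 35, 27), (6, 35, 3), (6, 35, 35), (6, 35, 37), (6, 35, 39), (6, 35, 4), (6, 37, 24), (6, 37, 27), (6, 37, 3), (6, 37, 35), (6, 37, 37), (6, 37, 39), (6, 37, 4), (6, 39, 24), (6, 39, 27), (6, 39, 3), (6, 39, 35), (6, 39, 37), (6, 39, 39), (6, 39, 4), (6, 4, 24), (6, 4, 27), (6, 4, 3), (6, 4, 35), (6, 4, 37), (6, 4, 39), (6, 4, 4)}.
σ[tid < tid2]: keep tuples satisfying tid < tid2 → {(6, 24, 27), (6, 24, 35), (6, 24, 37), (6, 24, 39), (6, 27, 35), (6, 27, 37), (6, 27, 39), (6, 3, 24), (6, 3, 27), (6, 3, 35), (6, 3, 37), (6, 3, 39), (6, 3, 4), (6, 35, 37), (6, 35, 39), (6, 37, 39), (6, 4, 24), (6, 4, 27), (6, 4, 35), (6, 4, 37), (6, 4, 39)}
Keep only column(s) credits, tid2 (15 duplicate(s) eliminated): {(6, 24), (6, 27), (6, 35), (6, 37), (6, 39), (6, 4)}

{(6, 24), (6, 27), (6, 35), (6, 37), (6, 39), (6, 4)}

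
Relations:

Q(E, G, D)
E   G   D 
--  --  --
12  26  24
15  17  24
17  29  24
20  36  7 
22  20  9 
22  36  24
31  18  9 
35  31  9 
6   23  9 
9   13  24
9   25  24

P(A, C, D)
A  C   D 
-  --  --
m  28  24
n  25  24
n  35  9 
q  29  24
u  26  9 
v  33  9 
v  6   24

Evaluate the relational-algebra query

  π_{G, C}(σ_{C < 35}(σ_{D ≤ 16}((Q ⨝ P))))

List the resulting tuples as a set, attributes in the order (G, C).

Natural join on D: {(12, 26, 24, m, 28), (12, 26, 24, n, 25), (12, 26, 24, q, 29), (12, 26, 24, v, 6), (15, 17, 24, m, 28), (15, 17, 24, n, 25), (15, 17, 24, q, 29), (15, 17, 24, v, 6), (17, 29, 24, m, 28), (17, 29, 24, n, 25), (17, 29, 24, q, 29), (17, 29, 24, v, 6), (22, 20, 9, n, 35), (22, 20, 9, u, 26), (22, 20, 9, v, 33), (22, 36, 24, m, 28), (22, 36, 24, n, 25), (22, 36, 24, q, 29), (22, 36, 24, v, 6), (31, 18, 9, n, 35), (31, 18, 9, u, 26), (31, 18, 9, v, 33), (35, 31, 9, n, 35), (35, 31, 9, u, 26), (35, 31, 9, v, 33), (6, 23, 9, n, 35), (6, 23, 9, u, 26), (6, 23, 9, v, 33), (9, 13, 24, m, 28), (9, 13, 24, n, 25), (9, 13, 24, q, 29), (9, 13, 24, v, 6), (9, 25, 24, m, 28), (9, 25, 24, n, 25), (9, 25, 24, q, 29), (9, 25, 24, v, 6)}
Selection D ≤ 16: {(22, 20, 9, n, 35), (22, 20, 9, u, 26), (22, 20, 9, v, 33), (31, 18, 9, n, 35), (31, 18, 9, u, 26), (31, 18, 9, v, 33), (35, 31, 9, n, 35), (35, 31, 9, u, 26), (35, 31, 9, v, 33), (6, 23, 9, n, 35), (6, 23, 9, u, 26), (6, 23, 9, v, 33)}
Selection C < 35: {(22, 20, 9, u, 26), (22, 20, 9, v, 33), (31, 18, 9, u, 26), (31, 18, 9, v, 33), (35, 31, 9, u, 26), (35, 31, 9, v, 33), (6, 23, 9, u, 26), (6, 23, 9, v, 33)}
π_{G, C} gives {(18, 26), (18, 33), (20, 26), (20, 33), (23, 26), (23, 33), (31, 26), (31, 33)}.

{(18, 26), (18, 33), (20, 26), (20, 33), (23, 26), (23, 33), (31, 26), (31, 33)}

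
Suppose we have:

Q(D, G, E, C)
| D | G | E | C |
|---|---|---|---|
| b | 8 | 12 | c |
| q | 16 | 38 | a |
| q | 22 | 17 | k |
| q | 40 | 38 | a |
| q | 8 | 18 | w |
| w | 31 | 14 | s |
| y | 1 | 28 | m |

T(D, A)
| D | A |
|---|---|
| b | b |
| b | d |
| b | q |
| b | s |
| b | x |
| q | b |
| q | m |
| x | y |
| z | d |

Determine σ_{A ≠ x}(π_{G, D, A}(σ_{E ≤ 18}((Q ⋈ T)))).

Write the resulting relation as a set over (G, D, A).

Natural join on D: {(b, 8, 12, c, b), (b, 8, 12, c, d), (b, 8, 12, c, q), (b, 8, 12, c, s), (b, 8, 12, c, x), (q, 16, 38, a, b), (q, 16, 38, a, m), (q, 22, 17, k, b), (q, 22, 17, k, m), (q, 40, 38, a, b), (q, 40, 38, a, m), (q, 8, 18, w, b), (q, 8, 18, w, m)}
Selection E ≤ 18: {(b, 8, 12, c, b), (b, 8, 12, c, d), (b, 8, 12, c, q), (b, 8, 12, c, s), (b, 8, 12, c, x), (q, 22, 17, k, b), (q, 22, 17, k, m), (q, 8, 18, w, b), (q, 8, 18, w, m)}
Projecting to G, D, A: {(22, q, b), (22, q, m), (8, b, b), (8, b, d), (8, b, q), (8, b, s), (8, b, x), (8, q, b), (8, q, m)}
Selection A ≠ x: {(22, q, b), (22, q, m), (8, b, b), (8, b, d), (8, b, q), (8, b, s), (8, q, b), (8, q, m)}

{(22, q, b), (22, q, m), (8, b, b), (8, b, d), (8, b, q), (8, b, s), (8, q, b), (8, q, m)}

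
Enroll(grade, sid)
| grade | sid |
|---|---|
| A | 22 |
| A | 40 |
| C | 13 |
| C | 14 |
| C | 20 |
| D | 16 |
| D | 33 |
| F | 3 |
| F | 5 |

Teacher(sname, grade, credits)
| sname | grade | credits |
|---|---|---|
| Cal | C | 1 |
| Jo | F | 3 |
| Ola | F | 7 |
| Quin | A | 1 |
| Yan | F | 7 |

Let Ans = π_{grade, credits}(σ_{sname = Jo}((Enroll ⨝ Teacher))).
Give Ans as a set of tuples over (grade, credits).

{(F, 3)}

Natural join on grade: {(A, 22, Quin, 1), (A, 40, Quin, 1), (C, 13, Cal, 1), (C, 14, Cal, 1), (C, 20, Cal, 1), (F, 3, Jo, 3), (F, 3, Ola, 7), (F, 3, Yan, 7), (F, 5, Jo, 3), (F, 5, Ola, 7), (F, 5, Yan, 7)}
Selection sname = Jo: {(F, 3, Jo, 3), (F, 5, Jo, 3)}
π[grade, credits]: project onto (grade, credits) (1 duplicate(s) eliminated) → {(F, 3)}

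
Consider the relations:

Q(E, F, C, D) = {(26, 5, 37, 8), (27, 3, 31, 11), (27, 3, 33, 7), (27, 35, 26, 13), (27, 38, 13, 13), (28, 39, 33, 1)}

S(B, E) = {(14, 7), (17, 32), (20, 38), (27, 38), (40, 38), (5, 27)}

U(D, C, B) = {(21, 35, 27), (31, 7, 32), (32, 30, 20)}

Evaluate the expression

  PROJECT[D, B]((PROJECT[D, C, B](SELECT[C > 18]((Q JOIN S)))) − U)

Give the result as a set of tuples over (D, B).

{(11, 5), (13, 5), (7, 5)}

Joining Q and S on E yields {(27, 3, 31, 11, 5), (27, 3, 33, 7, 5), (27, 35, 26, 13, 5), (27, 38, 13, 13, 5)}.
σ[C > 18]: keep tuples satisfying C > 18 → {(27, 3, 31, 11, 5), (27, 3, 33, 7, 5), (27, 35, 26, 13, 5)}
Projecting to D, C, B: {(11, 31, 5), (13, 26, 5), (7, 33, 5)}
Taking the difference: {(11, 31, 5), (13, 26, 5), (7, 33, 5)}
Projecting to D, B: {(11, 5), (13, 5), (7, 5)}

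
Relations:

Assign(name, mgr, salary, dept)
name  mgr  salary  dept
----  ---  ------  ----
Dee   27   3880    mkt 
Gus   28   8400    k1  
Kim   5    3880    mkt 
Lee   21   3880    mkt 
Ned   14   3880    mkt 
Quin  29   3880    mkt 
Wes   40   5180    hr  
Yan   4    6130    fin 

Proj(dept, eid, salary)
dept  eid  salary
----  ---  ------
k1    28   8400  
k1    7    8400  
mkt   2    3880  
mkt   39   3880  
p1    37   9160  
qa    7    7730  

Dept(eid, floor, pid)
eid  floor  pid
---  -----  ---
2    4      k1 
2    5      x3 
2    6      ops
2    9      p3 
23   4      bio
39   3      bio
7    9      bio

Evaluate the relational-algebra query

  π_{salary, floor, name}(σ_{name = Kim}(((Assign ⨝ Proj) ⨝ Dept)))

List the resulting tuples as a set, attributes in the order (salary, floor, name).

Assign ⋈ Proj (natural join on salary, dept): {(Dee, 27, 3880, mkt, 2), (Dee, 27, 3880, mkt, 39), (Gus, 28, 8400, k1, 28), (Gus, 28, 8400, k1, 7), (Kim, 5, 3880, mkt, 2), (Kim, 5, 3880, mkt, 39), (Lee, 21, 3880, mkt, 2), (Lee, 21, 3880, mkt, 39), (Ned, 14, 3880, mkt, 2), (Ned, 14, 3880, mkt, 39), (Quin, 29, 3880, mkt, 2), (Quin, 29, 3880, mkt, 39)}
(Assign ⨝ Proj) ⋈ Dept (natural join on eid): {(Dee, 27, 3880, mkt, 2, 4, k1), (Dee, 27, 3880, mkt, 2, 5, x3), (Dee, 27, 3880, mkt, 2, 6, ops), (Dee, 27, 3880, mkt, 2, 9, p3), (Dee, 27, 3880, mkt, 39, 3, bio), (Gus, 28, 8400, k1, 7, 9, bio), (Kim, 5, 3880, mkt, 2, 4, k1), (Kim, 5, 3880, mkt, 2, 5, x3), (Kim, 5, 3880, mkt, 2, 6, ops), (Kim, 5, 3880, mkt, 2, 9, p3), (Kim, 5, 3880, mkt, 39, 3, bio), (Lee, 21, 3880, mkt, 2, 4, k1), (Lee, 21, 3880, mkt, 2, 5, x3), (Lee, 21, 3880, mkt, 2, 6, ops), (Lee, 21, 3880, mkt, 2, 9, p3), (Lee, 21, 3880, mkt, 39, 3, bio), (Ned, 14, 3880, mkt, 2, 4, k1), (Ned, 14, 3880, mkt, 2, 5, x3), (Ned, 14, 3880, mkt, 2, 6, ops), (Ned, 14, 3880, mkt, 2, 9, p3), (Ned, 14, 3880, mkt, 39, 3, bio), (Quin, 29, 3880, mkt, 2, 4, k1), (Quin, 29, 3880, mkt, 2, 5, x3), (Quin, 29, 3880, mkt, 2, 6, ops), (Quin, 29, 3880, mkt, 2, 9, p3), (Quin, 29, 3880, mkt, 39, 3, bio)}
σ[name = Kim]: keep tuples satisfying name = Kim → {(Kim, 5, 3880, mkt, 2, 4, k1), (Kim, 5, 3880, mkt, 2, 5, x3), (Kim, 5, 3880, mkt, 2, 6, ops), (Kim, 5, 3880, mkt, 2, 9, p3), (Kim, 5, 3880, mkt, 39, 3, bio)}
Keep only column(s) salary, floor, name: {(3880, 3, Kim), (3880, 4, Kim), (3880, 5, Kim), (3880, 6, Kim), (3880, 9, Kim)}

{(3880, 3, Kim), (3880, 4, Kim), (3880, 5, Kim), (3880, 6, Kim), (3880, 9, Kim)}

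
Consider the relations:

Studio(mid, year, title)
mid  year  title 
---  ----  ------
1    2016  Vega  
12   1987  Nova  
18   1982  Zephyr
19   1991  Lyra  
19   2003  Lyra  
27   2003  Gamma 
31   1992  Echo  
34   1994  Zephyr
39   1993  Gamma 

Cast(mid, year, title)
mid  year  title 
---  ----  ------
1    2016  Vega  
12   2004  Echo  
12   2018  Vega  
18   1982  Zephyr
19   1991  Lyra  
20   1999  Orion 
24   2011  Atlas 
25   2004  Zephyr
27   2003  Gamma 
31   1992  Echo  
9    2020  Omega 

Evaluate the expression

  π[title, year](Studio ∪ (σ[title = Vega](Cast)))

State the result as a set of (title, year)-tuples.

Selection title = Vega: {(1, 2016, Vega), (12, 2018, Vega)}
Set union of the two operands is {(1, 2016, Vega), (12, 1987, Nova), (12, 2018, Vega), (18, 1982, Zephyr), (19, 1991, Lyra), (19, 2003, Lyra), (27, 2003, Gamma), (31, 1992, Echo), (34, 1994, Zephyr), (39, 1993, Gamma)}.
Keep only column(s) title, year: {(Echo, 1992), (Gamma, 1993), (Gamma, 2003), (Lyra, 1991), (Lyra, 2003), (Nova, 1987), (Vega, 2016), (Vega, 2018), (Zephyr, 1982), (Zephyr, 1994)}

{(Echo, 1992), (Gamma, 1993), (Gamma, 2003), (Lyra, 1991), (Lyra, 2003), (Nova, 1987), (Vega, 2016), (Vega, 2018), (Zephyr, 1982), (Zephyr, 1994)}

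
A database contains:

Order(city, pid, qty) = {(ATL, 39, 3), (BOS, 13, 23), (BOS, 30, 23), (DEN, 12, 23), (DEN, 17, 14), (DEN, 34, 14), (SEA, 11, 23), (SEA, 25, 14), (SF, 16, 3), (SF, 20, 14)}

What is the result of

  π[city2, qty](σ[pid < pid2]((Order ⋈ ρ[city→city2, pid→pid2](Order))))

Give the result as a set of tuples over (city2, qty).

ρ[city→city2, pid→pid2]: schema becomes (city2, pid2, qty); tuples unchanged.
Joining Order and ρ[city→city2, pid→pid2](Order) on qty yields {(ATL, 39, 3, ATL, 39), (ATL, 39, 3, SF, 16), (BOS, 13, 23, BOS, 13), (BOS, 13, 23, BOS, 30), (BOS, 13, 23, DEN, 12), (BOS, 13, 23, SEA, 11), (BOS, 30, 23, BOS, 13), (BOS, 30, 23, BOS, 30), (BOS, 30, 23, DEN, 12), (BOS, 30, 23, SEA, 11), (DEN, 12, 23, BOS, 13), (DEN, 12, 23, BOS, 30), (DEN, 12, 23, DEN, 12), (DEN, 12, 23, SEA, 11), (DEN, 17, 14, DEN, 17), (DEN, 17, 14, DEN, 34), (DEN, 17, 14, SEA, 25), (DEN, 17, 14, SF, 20), (DEN, 34, 14, DEN, 17), (DEN, 34, 14, DEN, 34), (DEN, 34, 14, SEA, 25), (DEN, 34, 14, SF, 20), (SEA, 11, 23, BOS, 13), (SEA, 11, 23, BOS, 30), (SEA, 11, 23, DEN, 12), (SEA, 11, 23, SEA, 11), (SEA, 25, 14, DEN, 17), (SEA, 25, 14, DEN, 34), (SEA, 25, 14, SEA, 25), (SEA, 25, 14, SF, 20), (SF, 16, 3, ATL, 39), (SF, 16, 3, SF, 16), (SF, 20, 14, DEN, 17), (SF, 20, 14, DEN, 34), (SF, 20, 14, SEA, 25), (SF, 20, 14, SF, 20)}.
Selection pid < pid2: {(BOS, 13, 23, BOS, 30), (DEN, 12, 23, BOS, 13), (DEN, 12, 23, BOS, 30), (DEN, 17, 14, DEN, 34), (DEN, 17, 14, SEA, 25), (DEN, 17, 14, SF, 20), (SEA, 11, 23, BOS, 13), (SEA, 11, 23, BOS, 30), (SEA, 11, 23, DEN, 12), (SEA, 25, 14, DEN, 34), (SF, 16, 3, ATL, 39), (SF, 20, 14, DEN, 34), (SF, 20, 14, SEA, 25)}
Projecting to city2, qty (7 duplicate(s) eliminated): {(ATL, 3), (BOS, 23), (DEN, 14), (DEN, 23), (SEA, 14), (SF, 14)}

{(ATL, 3), (BOS, 23), (DEN, 14), (DEN, 23), (SEA, 14), (SF, 14)}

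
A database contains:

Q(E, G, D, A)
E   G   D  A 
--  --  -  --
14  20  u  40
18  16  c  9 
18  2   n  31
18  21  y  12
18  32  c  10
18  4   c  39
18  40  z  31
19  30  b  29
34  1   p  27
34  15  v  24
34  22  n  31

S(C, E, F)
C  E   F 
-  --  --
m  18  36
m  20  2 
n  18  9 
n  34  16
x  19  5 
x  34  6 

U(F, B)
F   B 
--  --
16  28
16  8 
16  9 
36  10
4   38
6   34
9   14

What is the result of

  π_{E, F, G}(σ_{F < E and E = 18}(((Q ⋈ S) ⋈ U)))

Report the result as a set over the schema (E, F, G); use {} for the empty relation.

{(18, 9, 16), (18, 9, 2), (18, 9, 21), (18, 9, 32), (18, 9, 4), (18, 9, 40)}

Joining Q and S on E yields {(18, 16, c, 9, m, 36), (18, 16, c, 9, n, 9), (18, 2, n, 31, m, 36), (18, 2, n, 31, n, 9), (18, 21, y, 12, m, 36), (18, 21, y, 12, n, 9), (18, 32, c, 10, m, 36), (18, 32, c, 10, n, 9), (18, 4, c, 39, m, 36), (18, 4, c, 39, n, 9), (18, 40, z, 31, m, 36), (18, 40, z, 31, n, 9), (19, 30, b, 29, x, 5), (34, 1, p, 27, n, 16), (34, 1, p, 27, x, 6), (34, 15, v, 24, n, 16), (34, 15, v, 24, x, 6), (34, 22, n, 31, n, 16), (34, 22, n, 31, x, 6)}.
Joining (Q ⋈ S) and U on F yields {(18, 16, c, 9, m, 36, 10), (18, 16, c, 9, n, 9, 14), (18, 2, n, 31, m, 36, 10), (18, 2, n, 31, n, 9, 14), (18, 21, y, 12, m, 36, 10), (18, 21, y, 12, n, 9, 14), (18, 32, c, 10, m, 36, 10), (18, 32, c, 10, n, 9, 14), (18, 4, c, 39, m, 36, 10), (18, 4, c, 39, n, 9, 14), (18, 40, z, 31, m, 36, 10), (18, 40, z, 31, n, 9, 14), (34, 1, p, 27, n, 16, 28), (34, 1, p, 27, n, 16, 8), (34, 1, p, 27, n, 16, 9), (34, 1, p, 27, x, 6, 34), (34, 15, v, 24, n, 16, 28), (34, 15, v, 24, n, 16, 8), (34, 15, v, 24, n, 16, 9), (34, 15, v, 24, x, 6, 34), (34, 22, n, 31, n, 16, 28), (34, 22, n, 31, n, 16, 8), (34, 22, n, 31, n, 16, 9), (34, 22, n, 31, x, 6, 34)}.
σ[F < E and E = 18]: keep tuples satisfying F < E and E = 18 → {(18, 16, c, 9, n, 9, 14), (18, 2, n, 31, n, 9, 14), (18, 21, y, 12, n, 9, 14), (18, 32, c, 10, n, 9, 14), (18, 4, c, 39, n, 9, 14), (18, 40, z, 31, n, 9, 14)}
Projecting to E, F, G: {(18, 9, 16), (18, 9, 2), (18, 9, 21), (18, 9, 32), (18, 9, 4), (18, 9, 40)}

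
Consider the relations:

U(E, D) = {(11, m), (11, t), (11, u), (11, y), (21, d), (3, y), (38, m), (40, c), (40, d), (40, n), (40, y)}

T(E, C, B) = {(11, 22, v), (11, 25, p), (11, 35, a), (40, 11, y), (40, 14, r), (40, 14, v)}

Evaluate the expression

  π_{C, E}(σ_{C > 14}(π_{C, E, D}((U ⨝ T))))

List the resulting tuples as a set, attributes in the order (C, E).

{(22, 11), (25, 11), (35, 11)}

Natural join on E: {(11, m, 22, v), (11, m, 25, p), (11, m, 35, a), (11, t, 22, v), (11, t, 25, p), (11, t, 35, a), (11, u, 22, v), (11, u, 25, p), (11, u, 35, a), (11, y, 22, v), (11, y, 25, p), (11, y, 35, a), (40, c, 11, y), (40, c, 14, r), (40, c, 14, v), (40, d, 11, y), (40, d, 14, r), (40, d, 14, v), (40, n, 11, y), (40, n, 14, r), (40, n, 14, v), (40, y, 11, y), (40, y, 14, r), (40, y, 14, v)}
π[C, E, D]: project onto (C, E, D) (4 duplicate(s) eliminated) → {(11, 40, c), (11, 40, d), (11, 40, n), (11, 40, y), (14, 40, c), (14, 40, d), (14, 40, n), (14, 40, y), (22, 11, m), (22, 11, t), (22, 11, u), (22, 11, y), (25, 11, m), (25, 11, t), (25, 11, u), (25, 11, y), (35, 11, m), (35, 11, t), (35, 11, u), (35, 11, y)}
Filtering on C > 14 leaves {(22, 11, m), (22, 11, t), (22, 11, u), (22, 11, y), (25, 11, m), (25, 11, t), (25, 11, u), (25, 11, y), (35, 11, m), (35, 11, t), (35, 11, u), (35, 11, y)}.
π[C, E]: project onto (C, E) (9 duplicate(s) eliminated) → {(22, 11), (25, 11), (35, 11)}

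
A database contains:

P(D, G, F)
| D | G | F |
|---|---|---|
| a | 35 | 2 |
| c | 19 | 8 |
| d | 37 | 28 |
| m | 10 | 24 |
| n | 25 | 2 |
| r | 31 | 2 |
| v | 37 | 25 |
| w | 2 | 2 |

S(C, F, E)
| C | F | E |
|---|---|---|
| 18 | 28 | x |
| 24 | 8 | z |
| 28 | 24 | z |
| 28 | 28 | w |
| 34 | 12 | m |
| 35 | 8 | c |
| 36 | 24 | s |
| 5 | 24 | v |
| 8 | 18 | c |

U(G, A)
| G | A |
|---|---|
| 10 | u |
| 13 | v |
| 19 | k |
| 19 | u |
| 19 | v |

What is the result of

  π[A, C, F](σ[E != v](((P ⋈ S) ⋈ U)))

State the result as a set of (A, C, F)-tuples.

P ⋈ S (natural join on F): {(c, 19, 8, 24, z), (c, 19, 8, 35, c), (d, 37, 28, 18, x), (d, 37, 28, 28, w), (m, 10, 24, 28, z), (m, 10, 24, 36, s), (m, 10, 24, 5, v)}
(P ⋈ S) ⋈ U (natural join on G): {(c, 19, 8, 24, z, k), (c, 19, 8, 24, z, u), (c, 19, 8, 24, z, v), (c, 19, 8, 35, c, k), (c, 19, 8, 35, c, u), (c, 19, 8, 35, c, v), (m, 10, 24, 28, z, u), (m, 10, 24, 36, s, u), (m, 10, 24, 5, v, u)}
Selection E != v: {(c, 19, 8, 24, z, k), (c, 19, 8, 24, z, u), (c, 19, 8, 24, z, v), (c, 19, 8, 35, c, k), (c, 19, 8, 35, c, u), (c, 19, 8, 35, c, v), (m, 10, 24, 28, z, u), (m, 10, 24, 36, s, u)}
π[A, C, F]: project onto (A, C, F) → {(k, 24, 8), (k, 35, 8), (u, 24, 8), (u, 28, 24), (u, 35, 8), (u, 36, 24), (v, 24, 8), (v, 35, 8)}

{(k, 24, 8), (k, 35, 8), (u, 24, 8), (u, 28, 24), (u, 35, 8), (u, 36, 24), (v, 24, 8), (v, 35, 8)}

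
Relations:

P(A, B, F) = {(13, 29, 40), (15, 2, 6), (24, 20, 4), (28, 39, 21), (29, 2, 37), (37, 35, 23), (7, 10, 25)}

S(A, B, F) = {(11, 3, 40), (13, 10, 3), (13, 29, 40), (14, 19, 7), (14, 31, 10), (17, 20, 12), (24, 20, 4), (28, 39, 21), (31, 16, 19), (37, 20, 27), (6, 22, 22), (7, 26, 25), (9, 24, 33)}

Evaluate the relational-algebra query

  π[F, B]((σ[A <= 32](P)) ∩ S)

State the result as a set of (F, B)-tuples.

σ[A <= 32]: keep tuples satisfying A <= 32 → {(13, 29, 40), (15, 2, 6), (24, 20, 4), (28, 39, 21), (29, 2, 37), (7, 10, 25)}
Taking the intersection: {(13, 29, 40), (24, 20, 4), (28, 39, 21)}
π_{F, B} gives {(21, 39), (4, 20), (40, 29)}.

{(21, 39), (4, 20), (40, 29)}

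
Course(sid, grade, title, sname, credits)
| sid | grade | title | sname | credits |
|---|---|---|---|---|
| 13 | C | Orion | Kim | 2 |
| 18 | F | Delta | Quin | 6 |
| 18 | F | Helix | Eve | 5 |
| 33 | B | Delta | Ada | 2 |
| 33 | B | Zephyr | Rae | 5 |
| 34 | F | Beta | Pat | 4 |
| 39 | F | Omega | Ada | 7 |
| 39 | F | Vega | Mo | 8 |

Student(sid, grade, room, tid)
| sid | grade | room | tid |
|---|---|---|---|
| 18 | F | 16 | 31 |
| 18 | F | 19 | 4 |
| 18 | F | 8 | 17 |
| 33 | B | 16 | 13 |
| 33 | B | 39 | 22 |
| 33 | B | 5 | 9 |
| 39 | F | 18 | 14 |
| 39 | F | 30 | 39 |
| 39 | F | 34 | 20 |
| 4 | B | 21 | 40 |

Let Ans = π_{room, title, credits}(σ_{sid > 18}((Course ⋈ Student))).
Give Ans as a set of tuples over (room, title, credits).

Course ⋈ Student (natural join on sid, grade): {(18, F, Delta, Quin, 6, 16, 31), (18, F, Delta, Quin, 6, 19, 4), (18, F, Delta, Quin, 6, 8, 17), (18, F, Helix, Eve, 5, 16, 31), (18, F, Helix, Eve, 5, 19, 4), (18, F, Helix, Eve, 5, 8, 17), (33, B, Delta, Ada, 2, 16, 13), (33, B, Delta, Ada, 2, 39, 22), (33, B, Delta, Ada, 2, 5, 9), (33, B, Zephyr, Rae, 5, 16, 13), (33, B, Zephyr, Rae, 5, 39, 22), (33, B, Zephyr, Rae, 5, 5, 9), (39, F, Omega, Ada, 7, 18, 14), (39, F, Omega, Ada, 7, 30, 39), (39, F, Omega, Ada, 7, 34, 20), (39, F, Vega, Mo, 8, 18, 14), (39, F, Vega, Mo, 8, 30, 39), (39, F, Vega, Mo, 8, 34, 20)}
Selection sid > 18: {(33, B, Delta, Ada, 2, 16, 13), (33, B, Delta, Ada, 2, 39, 22), (33, B, Delta, Ada, 2, 5, 9), (33, B, Zephyr, Rae, 5, 16, 13), (33, B, Zephyr, Rae, 5, 39, 22), (33, B, Zephyr, Rae, 5, 5, 9), (39, F, Omega, Ada, 7, 18, 14), (39, F, Omega, Ada, 7, 30, 39), (39, F, Omega, Ada, 7, 34, 20), (39, F, Vega, Mo, 8, 18, 14), (39, F, Vega, Mo, 8, 30, 39), (39, F, Vega, Mo, 8, 34, 20)}
π[room, title, credits]: project onto (room, title, credits) → {(16, Delta, 2), (16, Zephyr, 5), (18, Omega, 7), (18, Vega, 8), (30, Omega, 7), (30, Vega, 8), (34, Omega, 7), (34, Vega, 8), (39, Delta, 2), (39, Zephyr, 5), (5, Delta, 2), (5, Zephyr, 5)}

{(16, Delta, 2), (16, Zephyr, 5), (18, Omega, 7), (18, Vega, 8), (30, Omega, 7), (30, Vega, 8), (34, Omega, 7), (34, Vega, 8), (39, Delta, 2), (39, Zephyr, 5), (5, Delta, 2), (5, Zephyr, 5)}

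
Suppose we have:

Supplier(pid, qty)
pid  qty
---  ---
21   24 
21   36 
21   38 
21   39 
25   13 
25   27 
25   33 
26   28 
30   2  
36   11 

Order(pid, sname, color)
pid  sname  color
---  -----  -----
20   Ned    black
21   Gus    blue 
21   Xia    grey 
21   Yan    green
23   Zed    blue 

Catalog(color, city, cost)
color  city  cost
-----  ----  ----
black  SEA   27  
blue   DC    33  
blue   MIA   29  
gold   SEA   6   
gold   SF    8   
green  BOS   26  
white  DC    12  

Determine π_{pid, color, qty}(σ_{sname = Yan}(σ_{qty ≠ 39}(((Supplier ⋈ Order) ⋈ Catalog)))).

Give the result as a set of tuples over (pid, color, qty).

{(21, green, 24), (21, green, 36), (21, green, 38)}

Supplier ⋈ Order (natural join on pid): {(21, 24, Gus, blue), (21, 24, Xia, grey), (21, 24, Yan, green), (21, 36, Gus, blue), (21, 36, Xia, grey), (21, 36, Yan, green), (21, 38, Gus, blue), (21, 38, Xia, grey), (21, 38, Yan, green), (21, 39, Gus, blue), (21, 39, Xia, grey), (21, 39, Yan, green)}
(Supplier ⋈ Order) ⋈ Catalog (natural join on color): {(21, 24, Gus, blue, DC, 33), (21, 24, Gus, blue, MIA, 29), (21, 24, Yan, green, BOS, 26), (21, 36, Gus, blue, DC, 33), (21, 36, Gus, blue, MIA, 29), (21, 36, Yan, green, BOS, 26), (21, 38, Gus, blue, DC, 33), (21, 38, Gus, blue, MIA, 29), (21, 38, Yan, green, BOS, 26), (21, 39, Gus, blue, DC, 33), (21, 39, Gus, blue, MIA, 29), (21, 39, Yan, green, BOS, 26)}
σ[qty ≠ 39]: keep tuples satisfying qty ≠ 39 → {(21, 24, Gus, blue, DC, 33), (21, 24, Gus, blue, MIA, 29), (21, 24, Yan, green, BOS, 26), (21, 36, Gus, blue, DC, 33), (21, 36, Gus, blue, MIA, 29), (21, 36, Yan, green, BOS, 26), (21, 38, Gus, blue, DC, 33), (21, 38, Gus, blue, MIA, 29), (21, 38, Yan, green, BOS, 26)}
σ[sname = Yan]: keep tuples satisfying sname = Yan → {(21, 24, Yan, green, BOS, 26), (21, 36, Yan, green, BOS, 26), (21, 38, Yan, green, BOS, 26)}
π[pid, color, qty]: project onto (pid, color, qty) → {(21, green, 24), (21, green, 36), (21, green, 38)}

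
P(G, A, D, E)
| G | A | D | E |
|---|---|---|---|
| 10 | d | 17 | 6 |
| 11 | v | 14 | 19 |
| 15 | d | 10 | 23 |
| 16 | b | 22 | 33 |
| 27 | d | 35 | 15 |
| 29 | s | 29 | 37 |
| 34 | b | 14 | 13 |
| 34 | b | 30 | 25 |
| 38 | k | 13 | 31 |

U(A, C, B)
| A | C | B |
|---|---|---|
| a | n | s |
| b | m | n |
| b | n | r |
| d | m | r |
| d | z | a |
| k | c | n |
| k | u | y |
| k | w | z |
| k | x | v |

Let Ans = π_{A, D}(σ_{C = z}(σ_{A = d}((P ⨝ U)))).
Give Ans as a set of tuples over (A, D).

{(d, 10), (d, 17), (d, 35)}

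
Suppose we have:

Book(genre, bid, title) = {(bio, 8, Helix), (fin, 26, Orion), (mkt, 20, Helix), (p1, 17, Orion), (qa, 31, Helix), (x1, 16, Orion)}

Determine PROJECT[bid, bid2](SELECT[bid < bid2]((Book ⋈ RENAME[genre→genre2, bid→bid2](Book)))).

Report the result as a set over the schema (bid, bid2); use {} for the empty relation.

{(16, 17), (16, 26), (17, 26), (20, 31), (8, 20), (8, 31)}

ρ[genre→genre2, bid→bid2]: schema becomes (genre2, bid2, title); tuples unchanged.
Natural join on title: {(bio, 8, Helix, bio, 8), (bio, 8, Helix, mkt, 20), (bio, 8, Helix, qa, 31), (fin, 26, Orion, fin, 26), (fin, 26, Orion, p1, 17), (fin, 26, Orion, x1, 16), (mkt, 20, Helix, bio, 8), (mkt, 20, Helix, mkt, 20), (mkt, 20, Helix, qa, 31), (p1, 17, Orion, fin, 26), (p1, 17, Orion, p1, 17), (p1, 17, Orion, x1, 16), (qa, 31, Helix, bio, 8), (qa, 31, Helix, mkt, 20), (qa, 31, Helix, qa, 31), (x1, 16, Orion, fin, 26), (x1, 16, Orion, p1, 17), (x1, 16, Orion, x1, 16)}
σ[bid < bid2]: keep tuples satisfying bid < bid2 → {(bio, 8, Helix, mkt, 20), (bio, 8, Helix, qa, 31), (mkt, 20, Helix, qa, 31), (p1, 17, Orion, fin, 26), (x1, 16, Orion, fin, 26), (x1, 16, Orion, p1, 17)}
Projecting to bid, bid2: {(16, 17), (16, 26), (17, 26), (20, 31), (8, 20), (8, 31)}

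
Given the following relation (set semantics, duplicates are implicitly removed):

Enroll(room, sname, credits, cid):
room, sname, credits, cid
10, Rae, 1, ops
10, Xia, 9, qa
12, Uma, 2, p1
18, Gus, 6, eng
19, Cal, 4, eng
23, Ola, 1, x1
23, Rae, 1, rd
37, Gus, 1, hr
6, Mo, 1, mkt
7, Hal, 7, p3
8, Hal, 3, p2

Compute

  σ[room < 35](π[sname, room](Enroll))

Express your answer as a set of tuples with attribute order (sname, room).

{(Cal, 19), (Gus, 18), (Hal, 7), (Hal, 8), (Mo, 6), (Ola, 23), (Rae, 10), (Rae, 23), (Uma, 12), (Xia, 10)}

π_{sname, room} gives {(Cal, 19), (Gus, 18), (Gus, 37), (Hal, 7), (Hal, 8), (Mo, 6), (Ola, 23), (Rae, 10), (Rae, 23), (Uma, 12), (Xia, 10)}.
Apply σ_{room < 35}; surviving tuples: {(Cal, 19), (Gus, 18), (Hal, 7), (Hal, 8), (Mo, 6), (Ola, 23), (Rae, 10), (Rae, 23), (Uma, 12), (Xia, 10)}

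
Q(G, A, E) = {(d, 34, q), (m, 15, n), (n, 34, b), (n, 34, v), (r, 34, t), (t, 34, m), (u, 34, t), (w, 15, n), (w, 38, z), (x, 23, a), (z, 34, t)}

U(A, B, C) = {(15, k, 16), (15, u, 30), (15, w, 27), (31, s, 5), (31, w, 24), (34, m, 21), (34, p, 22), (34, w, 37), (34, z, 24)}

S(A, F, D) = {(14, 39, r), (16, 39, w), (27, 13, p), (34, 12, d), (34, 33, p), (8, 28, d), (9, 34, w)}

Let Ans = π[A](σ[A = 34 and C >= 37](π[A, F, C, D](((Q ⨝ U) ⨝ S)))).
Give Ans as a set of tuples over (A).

{34}

Joining Q and U on A yields {(d, 34, q, m, 21), (d, 34, q, p, 22), (d, 34, q, w, 37), (d, 34, q, z, 24), (m, 15, n, k, 16), (m, 15, n, u, 30), (m, 15, n, w, 27), (n, 34, b, m, 21), (n, 34, b, p, 22), (n, 34, b, w, 37), (n, 34, b, z, 24), (n, 34, v, m, 21), (n, 34, v, p, 22), (n, 34, v, w, 37), (n, 34, v, z, 24), (r, 34, t, m, 21), (r, 34, t, p, 22), (r, 34, t, w, 37), (r, 34, t, z, 24), (t, 34, m, m, 21), (t, 34, m, p, 22), (t, 34, m, w, 37), (t, 34, m, z, 24), (u, 34, t, m, 21), (u, 34, t, p, 22), (u, 34, t, w, 37), (u, 34, t, z, 24), (w, 15, n, k, 16), (w, 15, n, u, 30), (w, 15, n, w, 27), (z, 34, t, m, 21), (z, 34, t, p, 22), (z, 34, t, w, 37), (z, 34, t, z, 24)}.
Joining (Q ⨝ U) and S on A yields {(d, 34, q, m, 21, 12, d), (d, 34, q, m, 21, 33, p), (d, 34, q, p, 22, 12, d), (d, 34, q, p, 22, 33, p), (d, 34, q, w, 37, 12, d), (d, 34, q, w, 37, 33, p), (d, 34, q, z, 24, 12, d), (d, 34, q, z, 24, 33, p), (n, 34, b, m, 21, 12, d), (n, 34, b, m, 21, 33, p), (n, 34, b, p, 22, 12, d), (n, 34, b, p, 22, 33, p), (n, 34, b, w, 37, 12, d), (n, 34, b, w, 37, 33, p), (n, 34, b, z, 24, 12, d), (n, 34, b, z, 24, 33, p), (n, 34, v, m, 21, 12, d), (n, 34, v, m, 21, 33, p), (n, 34, v, p, 22, 12, d), (n, 34, v, p, 22, 33, p), (n, 34, v, w, 37, 12, d), (n, 34, v, w, 37, 33, p), (n, 34, v, z, 24, 12, d), (n, 34, v, z, 24, 33, p), (r, 34, t, m, 21, 12, d), (r, 34, t, m, 21, 33, p), (r, 34, t, p, 22, 12, d), (r, 34, t, p, 22, 33, p), (r, 34, t, w, 37, 12, d), (r, 34, t, w, 37, 33, p), (r, 34, t, z, 24, 12, d), (r, 34, t, z, 24, 33, p), (t, 34, m, m, 21, 12, d), (t, 34, m, m, 21, 33, p), (t, 34, m, p, 22, 12, d), (t, 34, m, p, 22, 33, p), (t, 34, m, w, 37, 12, d), (t, 34, m, w, 37, 33, p), (t, 34, m, z, 24, 12, d), (t, 34, m, z, 24, 33, p), (u, 34, t, m, 21, 12, d), (u, 34, t, m, 21, 33, p), (u, 34, t, p, 22, 12, d), (u, 34, t, p, 22, 33, p), (u, 34, t, w, 37, 12, d), (u, 34, t, w, 37, 33, p), (u, 34, t, z, 24, 12, d), (u, 34, t, z, 24, 33, p), (z, 34, t, m, 21, 12, d), (z, 34, t, m, 21, 33, p), (z, 34, t, p, 22, 12, d), (z, 34, t, p, 22, 33, p), (z, 34, t, w, 37, 12, d), (z, 34, t, w, 37, 33, p), (z, 34, t, z, 24, 12, d), (z, 34, t, z, 24, 33, p)}.
Keep only column(s) A, F, C, D (48 duplicate(s) eliminated): {(34, 12, 21, d), (34, 12, 22, d), (34, 12, 24, d), (34, 12, 37, d), (34, 33, 21, p), (34, 33, 22, p), (34, 33, 24, p), (34, 33, 37, p)}
Selection A = 34 and C >= 37: {(34, 12, 37, d), (34, 33, 37, p)}
Keep only column(s) A (1 duplicate(s) eliminated): {34}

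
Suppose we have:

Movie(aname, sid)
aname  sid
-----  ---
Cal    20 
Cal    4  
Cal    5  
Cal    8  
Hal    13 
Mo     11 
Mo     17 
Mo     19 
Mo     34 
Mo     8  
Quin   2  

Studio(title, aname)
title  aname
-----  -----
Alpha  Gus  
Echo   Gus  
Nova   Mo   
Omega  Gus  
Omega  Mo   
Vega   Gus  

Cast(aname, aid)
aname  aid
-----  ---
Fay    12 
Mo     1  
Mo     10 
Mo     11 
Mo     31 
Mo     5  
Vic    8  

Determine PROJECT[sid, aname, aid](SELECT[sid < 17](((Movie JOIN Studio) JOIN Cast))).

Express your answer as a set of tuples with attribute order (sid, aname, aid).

Movie ⋈ Studio (natural join on aname): {(Mo, 11, Nova), (Mo, 11, Omega), (Mo, 17, Nova), (Mo, 17, Omega), (Mo, 19, Nova), (Mo, 19, Omega), (Mo, 34, Nova), (Mo, 34, Omega), (Mo, 8, Nova), (Mo, 8, Omega)}
(Movie JOIN Studio) ⋈ Cast (natural join on aname): {(Mo, 11, Nova, 1), (Mo, 11, Nova, 10), (Mo, 11, Nova, 11), (Mo, 11, Nova, 31), (Mo, 11, Nova, 5), (Mo, 11, Omega, 1), (Mo, 11, Omega, 10), (Mo, 11, Omega, 11), (Mo, 11, Omega, 31), (Mo, 11, Omega, 5), (Mo, 17, Nova, 1), (Mo, 17, Nova, 10), (Mo, 17, Nova, 11), (Mo, 17, Nova, 31), (Mo, 17, Nova, 5), (Mo, 17, Omega, 1), (Mo, 17, Omega, 10), (Mo, 17, Omega, 11), (Mo, 17, Omega, 31), (Mo, 17, Omega, 5), (Mo, 19, Nova, 1), (Mo, 19, Nova, 10), (Mo, 19, Nova, 11), (Mo, 19, Nova, 31), (Mo, 19, Nova, 5), (Mo, 19, Omega, 1), (Mo, 19, Omega, 10), (Mo, 19, Omega, 11), (Mo, 19, Omega, 31), (Mo, 19, Omega, 5), (Mo, 34, Nova, 1), (Mo, 34, Nova, 10), (Mo, 34, Nova, 11), (Mo, 34, Nova, 31), (Mo, 34, Nova, 5), (Mo, 34, Omega, 1), (Mo, 34, Omega, 10), (Mo, 34, Omega, 11), (Mo, 34, Omega, 31), (Mo, 34, Omega, 5), (Mo, 8, Nova, 1), (Mo, 8, Nova, 10), (Mo, 8, Nova, 11), (Mo, 8, Nova, 31), (Mo, 8, Nova, 5), (Mo, 8, Omega, 1), (Mo, 8, Omega, 10), (Mo, 8, Omega, 11), (Mo, 8, Omega, 31), (Mo, 8, Omega, 5)}
Filtering on sid < 17 leaves {(Mo, 11, Nova, 1), (Mo, 11, Nova, 10), (Mo, 11, Nova, 11), (Mo, 11, Nova, 31), (Mo, 11, Nova, 5), (Mo, 11, Omega, 1), (Mo, 11, Omega, 10), (Mo, 11, Omega, 11), (Mo, 11, Omega, 31), (Mo, 11, Omega, 5), (Mo, 8, Nova, 1), (Mo, 8, Nova, 10), (Mo, 8, Nova, 11), (Mo, 8, Nova, 31), (Mo, 8, Nova, 5), (Mo, 8, Omega, 1), (Mo, 8, Omega, 10), (Mo, 8, Omega, 11), (Mo, 8, Omega, 31), (Mo, 8, Omega, 5)}.
π[sid, aname, aid]: project onto (sid, aname, aid) (10 duplicate(s) eliminated) → {(11, Mo, 1), (11, Mo, 10), (11, Mo, 11), (11, Mo, 31), (11, Mo, 5), (8, Mo, 1), (8, Mo, 10), (8, Mo, 11), (8, Mo, 31), (8, Mo, 5)}

{(11, Mo, 1), (11, Mo, 10), (11, Mo, 11), (11, Mo, 31), (11, Mo, 5), (8, Mo, 1), (8, Mo, 10), (8, Mo, 11), (8, Mo, 31), (8, Mo, 5)}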